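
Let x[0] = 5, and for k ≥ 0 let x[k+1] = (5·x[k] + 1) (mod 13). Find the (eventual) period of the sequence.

Listing terms: x[0] = 5,  x[1] = 0,  x[2] = 1,  x[3] = 6,  x[4] = 5.
Since x[4] = x[0] = 5, the sequence is periodic with period 4.

4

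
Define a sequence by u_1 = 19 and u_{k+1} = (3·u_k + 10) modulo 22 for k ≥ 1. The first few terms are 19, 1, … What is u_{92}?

u_1 = 19,  u_2 = 1,  u_3 = 13,  u_4 = 5,  u_5 = 3,  u_6 = 19.
The sequence repeats with period 5.
(92 - 1) mod 5 = 1, so u_{92} = u_2 = 1.

1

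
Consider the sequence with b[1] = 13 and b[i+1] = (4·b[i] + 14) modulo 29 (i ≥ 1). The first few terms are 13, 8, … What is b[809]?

15

b[1] = 13, b[2] = 8, b[3] = 17, b[4] = 24, b[5] = 23, b[6] = 19, b[7] = 3, b[8] = 26, b[9] = 2, b[10] = 22, b[11] = 15, b[12] = 16, b[13] = 20, b[14] = 7, b[15] = 13.
Since b[15] = b[1] = 13, the sequence is periodic with period 14.
So b[809] = b[1 + ((809-1) mod 14)] = b[11] = 15.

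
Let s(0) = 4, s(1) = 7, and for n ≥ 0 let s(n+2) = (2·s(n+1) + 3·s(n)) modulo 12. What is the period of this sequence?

Listing terms: s(0) = 4, s(1) = 7, s(2) = 2, s(3) = 1, s(4) = 8, s(5) = 7, s(6) = 2.
Since (s(5), s(6)) = (s(1), s(2)) = (7, 2) (two consecutive terms determine the rest), the sequence is eventually periodic: after a pre-period of length 1 it cycles with period 4.

4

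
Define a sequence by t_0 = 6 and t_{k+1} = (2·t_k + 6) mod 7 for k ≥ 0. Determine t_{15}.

6

Computing terms: t_0 = 6; t_1 = 4; t_2 = 0; t_3 = 6.
Since t_3 = t_0 = 6, the sequence is periodic with period 3.
(15 - 0) mod 3 = 0, so t_{15} = t_0 = 6.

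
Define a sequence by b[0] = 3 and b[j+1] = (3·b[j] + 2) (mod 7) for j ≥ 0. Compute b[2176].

b[0] = 3,  b[1] = 4,  b[2] = 0,  b[3] = 2,  b[4] = 1,  b[5] = 5,  b[6] = 3.
The sequence repeats with period 6.
(2176 - 0) mod 6 = 4, so b[2176] = b[4] = 1.

1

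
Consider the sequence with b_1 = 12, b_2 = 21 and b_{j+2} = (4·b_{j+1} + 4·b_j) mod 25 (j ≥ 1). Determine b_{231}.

2

We have b_1 = 12; b_2 = 21; b_3 = 7; b_4 = 12; b_5 = 1; b_6 = 2; b_7 = 12; b_8 = 6; b_9 = 22; b_{10} = 12; b_{11} = 11; b_{12} = 17; b_{13} = 12; b_{14} = 16; b_{15} = 12; b_{16} = 12; b_{17} = 21.
The sequence repeats with period 15.
(231 - 1) mod 15 = 5, so b_{231} = b_6 = 2.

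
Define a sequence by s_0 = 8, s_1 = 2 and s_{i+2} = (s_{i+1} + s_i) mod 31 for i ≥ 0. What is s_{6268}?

Listing terms: s_0 = 8, s_1 = 2, s_2 = 10, s_3 = 12, s_4 = 22, s_5 = 3, s_6 = 25, s_7 = 28, s_8 = 22, s_9 = 19, s_{10} = 10, s_{11} = 29, s_{12} = 8, s_{13} = 6, s_{14} = 14, s_{15} = 20, s_{16} = 3, s_{17} = 23, s_{18} = 26, s_{19} = 18, s_{20} = 13, s_{21} = 0, s_{22} = 13, s_{23} = 13, s_{24} = 26, s_{25} = 8, s_{26} = 3, s_{27} = 11, s_{28} = 14, s_{29} = 25, s_{30} = 8, s_{31} = 2.
Since (s_{30}, s_{31}) = (s_0, s_1) = (8, 2) (two consecutive terms determine the rest), the sequence is periodic with period 30.
So s_{6268} = s_{0 + ((6268-0) mod 30)} = s_{28} = 14.

14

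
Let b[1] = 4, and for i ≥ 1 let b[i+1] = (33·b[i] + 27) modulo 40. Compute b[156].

29

Listing terms: b[1] = 4; b[2] = 39; b[3] = 34; b[4] = 29; b[5] = 24; b[6] = 19; b[7] = 14; b[8] = 9; b[9] = 4.
Since b[9] = b[1] = 4, the sequence is periodic with period 8.
So b[156] = b[1 + ((156-1) mod 8)] = b[4] = 29.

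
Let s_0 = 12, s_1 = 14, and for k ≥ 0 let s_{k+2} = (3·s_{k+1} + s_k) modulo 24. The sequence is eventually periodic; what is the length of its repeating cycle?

6

Computing terms: s_0 = 12; s_1 = 14; s_2 = 6; s_3 = 8; s_4 = 6; s_5 = 2; s_6 = 12; s_7 = 14.
Since (s_6, s_7) = (s_0, s_1) = (12, 14) (two consecutive terms determine the rest), the sequence is periodic with period 6.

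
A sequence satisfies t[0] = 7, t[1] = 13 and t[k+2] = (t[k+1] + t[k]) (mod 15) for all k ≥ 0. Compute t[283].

Listing terms: t[0] = 7; t[1] = 13; t[2] = 5; t[3] = 3; t[4] = 8; t[5] = 11; t[6] = 4; t[7] = 0; t[8] = 4; t[9] = 4; t[10] = 8; t[11] = 12; t[12] = 5; t[13] = 2; t[14] = 7; t[15] = 9; t[16] = 1; t[17] = 10; t[18] = 11; t[19] = 6; t[20] = 2; t[21] = 8; t[22] = 10; t[23] = 3; t[24] = 13; t[25] = 1; t[26] = 14; t[27] = 0; t[28] = 14; t[29] = 14; t[30] = 13; t[31] = 12; t[32] = 10; t[33] = 7; t[34] = 2; t[35] = 9; t[36] = 11; t[37] = 5; t[38] = 1; t[39] = 6; t[40] = 7; t[41] = 13.
The sequence repeats with period 40.
So t[283] = t[0 + ((283-0) mod 40)] = t[3] = 3.

3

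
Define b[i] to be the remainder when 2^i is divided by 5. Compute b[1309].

2

Computing terms: b[1] = 2; b[2] = 4; b[3] = 3; b[4] = 1; b[5] = 2.
The sequence repeats with period 4.
So b[1309] = b[1 + ((1309-1) mod 4)] = b[1] = 2.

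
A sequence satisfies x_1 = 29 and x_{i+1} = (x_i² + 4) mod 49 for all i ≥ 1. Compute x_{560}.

5

Computing terms: x_1 = 29,  x_2 = 12,  x_3 = 1,  x_4 = 5,  x_5 = 29.
Since x_5 = x_1 = 29, the sequence is periodic with period 4.
(560 - 1) mod 4 = 3, so x_{560} = x_4 = 5.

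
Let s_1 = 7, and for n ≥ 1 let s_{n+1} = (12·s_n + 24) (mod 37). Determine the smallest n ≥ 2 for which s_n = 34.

2

Computing terms: s_1 = 7, s_2 = 34, s_3 = 25, s_4 = 28, s_5 = 27, s_6 = 15, s_7 = 19, s_8 = 30, s_9 = 14, s_{10} = 7.
Since s_{10} = s_1 = 7, the sequence is periodic with period 9.
The value 34 first appears (with n ≥ 2) at s_2.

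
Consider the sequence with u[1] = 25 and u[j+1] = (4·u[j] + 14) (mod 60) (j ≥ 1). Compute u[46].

34

Computing terms: u[1] = 25, u[2] = 54, u[3] = 50, u[4] = 34, u[5] = 30, u[6] = 14, u[7] = 10, u[8] = 54.
Since u[8] = u[2] = 54, the sequence is eventually periodic: after a pre-period of length 1 it cycles with period 6.
For j ≥ 2, u[j] depends only on (j - 2) mod 6. (46 - 2) mod 6 = 2, so u[46] = u[4] = 34.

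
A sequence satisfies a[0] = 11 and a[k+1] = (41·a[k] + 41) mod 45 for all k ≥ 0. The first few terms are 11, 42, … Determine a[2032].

We have a[0] = 11, a[1] = 42, a[2] = 8, a[3] = 9, a[4] = 5, a[5] = 21, a[6] = 2, a[7] = 33, a[8] = 44, a[9] = 0, a[10] = 41, a[11] = 12, a[12] = 38, a[13] = 24, a[14] = 35, a[15] = 36, a[16] = 32, a[17] = 3, a[18] = 29, a[19] = 15, a[20] = 26, a[21] = 27, a[22] = 23, a[23] = 39, a[24] = 20, a[25] = 6, a[26] = 17, a[27] = 18, a[28] = 14, a[29] = 30, a[30] = 11.
The sequence repeats with period 30.
(2032 - 0) mod 30 = 22, so a[2032] = a[22] = 23.

23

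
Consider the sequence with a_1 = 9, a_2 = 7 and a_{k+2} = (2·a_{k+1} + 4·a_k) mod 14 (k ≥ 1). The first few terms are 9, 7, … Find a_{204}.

a_1 = 9; a_2 = 7; a_3 = 8; a_4 = 2; a_5 = 8; a_6 = 10; a_7 = 10; a_8 = 4; a_9 = 6; a_{10} = 0; a_{11} = 10; a_{12} = 6; a_{13} = 10; a_{14} = 2; a_{15} = 2; a_{16} = 12; a_{17} = 4; a_{18} = 0; a_{19} = 2; a_{20} = 4; a_{21} = 2; a_{22} = 6; a_{23} = 6; a_{24} = 8; a_{25} = 12; a_{26} = 0; a_{27} = 6; a_{28} = 12; a_{29} = 6; a_{30} = 4; a_{31} = 4; a_{32} = 10; a_{33} = 8; a_{34} = 0; a_{35} = 4; a_{36} = 8; a_{37} = 4; a_{38} = 12; a_{39} = 12; a_{40} = 2; a_{41} = 10; a_{42} = 0; a_{43} = 12; a_{44} = 10; a_{45} = 12; a_{46} = 8; a_{47} = 8; a_{48} = 6; a_{49} = 2; a_{50} = 0; a_{51} = 8; a_{52} = 2.
Since (a_{51}, a_{52}) = (a_3, a_4) = (8, 2) (two consecutive terms determine the rest), the sequence is eventually periodic: after a pre-period of length 2 it cycles with period 48.
For k ≥ 3, a_k depends only on (k - 3) mod 48. (204 - 3) mod 48 = 9, so a_{204} = a_{12} = 6.

6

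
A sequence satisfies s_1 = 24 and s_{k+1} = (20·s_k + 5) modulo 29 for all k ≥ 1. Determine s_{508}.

8

Computing terms: s_1 = 24,  s_2 = 21,  s_3 = 19,  s_4 = 8,  s_5 = 20,  s_6 = 28,  s_7 = 14,  s_8 = 24.
The sequence repeats with period 7.
So s_{508} = s_{1 + ((508-1) mod 7)} = s_4 = 8.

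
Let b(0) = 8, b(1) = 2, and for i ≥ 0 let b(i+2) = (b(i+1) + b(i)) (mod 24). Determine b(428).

10

Listing terms: b(0) = 8, b(1) = 2, b(2) = 10, b(3) = 12, b(4) = 22, b(5) = 10, b(6) = 8, b(7) = 18, b(8) = 2, b(9) = 20, b(10) = 22, b(11) = 18, b(12) = 16, b(13) = 10, b(14) = 2, b(15) = 12, b(16) = 14, b(17) = 2, b(18) = 16, b(19) = 18, b(20) = 10, b(21) = 4, b(22) = 14, b(23) = 18, b(24) = 8, b(25) = 2.
The sequence repeats with period 24.
(428 - 0) mod 24 = 20, so b(428) = b(20) = 10.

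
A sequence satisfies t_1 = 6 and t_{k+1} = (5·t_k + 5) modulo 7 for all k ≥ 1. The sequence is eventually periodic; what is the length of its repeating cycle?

We have t_1 = 6,  t_2 = 0,  t_3 = 5,  t_4 = 2,  t_5 = 1,  t_6 = 3,  t_7 = 6.
The sequence repeats with period 6.

6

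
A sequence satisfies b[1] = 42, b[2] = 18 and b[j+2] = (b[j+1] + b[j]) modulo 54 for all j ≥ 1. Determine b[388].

24

b[1] = 42, b[2] = 18, b[3] = 6, b[4] = 24, b[5] = 30, b[6] = 0, b[7] = 30, b[8] = 30, b[9] = 6, b[10] = 36, b[11] = 42, b[12] = 24, b[13] = 12, b[14] = 36, b[15] = 48, b[16] = 30, b[17] = 24, b[18] = 0, b[19] = 24, b[20] = 24, b[21] = 48, b[22] = 18, b[23] = 12, b[24] = 30, b[25] = 42, b[26] = 18.
Since (b[25], b[26]) = (b[1], b[2]) = (42, 18) (two consecutive terms determine the rest), the sequence is periodic with period 24.
(388 - 1) mod 24 = 3, so b[388] = b[4] = 24.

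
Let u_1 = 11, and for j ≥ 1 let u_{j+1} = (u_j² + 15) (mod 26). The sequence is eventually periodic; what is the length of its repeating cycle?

4

Listing terms: u_1 = 11; u_2 = 6; u_3 = 25; u_4 = 16; u_5 = 11.
Since u_5 = u_1 = 11, the sequence is periodic with period 4.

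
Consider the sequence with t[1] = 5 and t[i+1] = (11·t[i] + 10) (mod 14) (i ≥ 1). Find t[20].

Computing terms: t[1] = 5; t[2] = 9; t[3] = 11; t[4] = 5.
The sequence repeats with period 3.
(20 - 1) mod 3 = 1, so t[20] = t[2] = 9.

9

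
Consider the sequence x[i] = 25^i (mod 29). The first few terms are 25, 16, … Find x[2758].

We have x[1] = 25,  x[2] = 16,  x[3] = 23,  x[4] = 24,  x[5] = 20,  x[6] = 7,  x[7] = 1,  x[8] = 25.
Since x[8] = x[1] = 25, the sequence is periodic with period 7.
So x[2758] = x[1 + ((2758-1) mod 7)] = x[7] = 1.

1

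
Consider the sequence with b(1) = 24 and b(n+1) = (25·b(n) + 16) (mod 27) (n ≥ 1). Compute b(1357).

b(1) = 24; b(2) = 22; b(3) = 26; b(4) = 18; b(5) = 7; b(6) = 2; b(7) = 12; b(8) = 19; b(9) = 5; b(10) = 6; b(11) = 4; b(12) = 8; b(13) = 0; b(14) = 16; b(15) = 11; b(16) = 21; b(17) = 1; b(18) = 14; b(19) = 15; b(20) = 13; b(21) = 17; b(22) = 9; b(23) = 25; b(24) = 20; b(25) = 3; b(26) = 10; b(27) = 23; b(28) = 24.
Since b(28) = b(1) = 24, the sequence is periodic with period 27.
(1357 - 1) mod 27 = 6, so b(1357) = b(7) = 12.

12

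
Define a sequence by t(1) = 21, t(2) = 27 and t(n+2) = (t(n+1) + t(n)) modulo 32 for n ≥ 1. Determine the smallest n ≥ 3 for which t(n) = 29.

13

Computing terms: t(1) = 21,  t(2) = 27,  t(3) = 16,  t(4) = 11,  t(5) = 27,  t(6) = 6,  t(7) = 1,  t(8) = 7,  t(9) = 8,  t(10) = 15,  t(11) = 23,  t(12) = 6,  t(13) = 29,  t(14) = 3,  t(15) = 0,  t(16) = 3,  t(17) = 3,  t(18) = 6,  t(19) = 9,  t(20) = 15,  t(21) = 24,  t(22) = 7,  t(23) = 31,  t(24) = 6,  t(25) = 5,  t(26) = 11,  t(27) = 16,  t(28) = 27,  t(29) = 11,  t(30) = 6,  t(31) = 17,  t(32) = 23,  t(33) = 8,  t(34) = 31,  t(35) = 7,  t(36) = 6,  t(37) = 13,  t(38) = 19,  t(39) = 0,  t(40) = 19,  t(41) = 19,  t(42) = 6,  t(43) = 25,  t(44) = 31,  t(45) = 24,  t(46) = 23,  t(47) = 15,  t(48) = 6,  t(49) = 21,  t(50) = 27.
Since (t(49), t(50)) = (t(1), t(2)) = (21, 27) (two consecutive terms determine the rest), the sequence is periodic with period 48.
The value 29 first appears (with n ≥ 3) at t(13).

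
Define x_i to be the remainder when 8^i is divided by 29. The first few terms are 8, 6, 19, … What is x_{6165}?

We have x_1 = 8, x_2 = 6, x_3 = 19, x_4 = 7, x_5 = 27, x_6 = 13, x_7 = 17, x_8 = 20, x_9 = 15, x_{10} = 4, x_{11} = 3, x_{12} = 24, x_{13} = 18, x_{14} = 28, x_{15} = 21, x_{16} = 23, x_{17} = 10, x_{18} = 22, x_{19} = 2, x_{20} = 16, x_{21} = 12, x_{22} = 9, x_{23} = 14, x_{24} = 25, x_{25} = 26, x_{26} = 5, x_{27} = 11, x_{28} = 1, x_{29} = 8.
Since x_{29} = x_1 = 8, the sequence is periodic with period 28.
(6165 - 1) mod 28 = 4, so x_{6165} = x_5 = 27.

27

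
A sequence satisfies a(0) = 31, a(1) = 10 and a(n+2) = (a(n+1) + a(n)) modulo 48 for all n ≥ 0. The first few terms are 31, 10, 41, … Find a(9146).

41

a(0) = 31,  a(1) = 10,  a(2) = 41,  a(3) = 3,  a(4) = 44,  a(5) = 47,  a(6) = 43,  a(7) = 42,  a(8) = 37,  a(9) = 31,  a(10) = 20,  a(11) = 3,  a(12) = 23,  a(13) = 26,  a(14) = 1,  a(15) = 27,  a(16) = 28,  a(17) = 7,  a(18) = 35,  a(19) = 42,  a(20) = 29,  a(21) = 23,  a(22) = 4,  a(23) = 27,  a(24) = 31,  a(25) = 10.
The sequence repeats with period 24.
(9146 - 0) mod 24 = 2, so a(9146) = a(2) = 41.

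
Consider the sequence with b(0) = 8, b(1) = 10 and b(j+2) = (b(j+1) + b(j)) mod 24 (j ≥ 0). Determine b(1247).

Computing terms: b(0) = 8, b(1) = 10, b(2) = 18, b(3) = 4, b(4) = 22, b(5) = 2, b(6) = 0, b(7) = 2, b(8) = 2, b(9) = 4, b(10) = 6, b(11) = 10, b(12) = 16, b(13) = 2, b(14) = 18, b(15) = 20, b(16) = 14, b(17) = 10, b(18) = 0, b(19) = 10, b(20) = 10, b(21) = 20, b(22) = 6, b(23) = 2, b(24) = 8, b(25) = 10.
The sequence repeats with period 24.
(1247 - 0) mod 24 = 23, so b(1247) = b(23) = 2.

2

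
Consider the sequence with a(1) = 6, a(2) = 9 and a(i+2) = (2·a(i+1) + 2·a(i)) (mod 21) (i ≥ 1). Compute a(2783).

15

We have a(1) = 6, a(2) = 9, a(3) = 9, a(4) = 15, a(5) = 6, a(6) = 0, a(7) = 12, a(8) = 3, a(9) = 9, a(10) = 3, a(11) = 3, a(12) = 12, a(13) = 9, a(14) = 0, a(15) = 18, a(16) = 15, a(17) = 3, a(18) = 15, a(19) = 15, a(20) = 18, a(21) = 3, a(22) = 0, a(23) = 6, a(24) = 12, a(25) = 15, a(26) = 12, a(27) = 12, a(28) = 6, a(29) = 15, a(30) = 0, a(31) = 9, a(32) = 18, a(33) = 12, a(34) = 18, a(35) = 18, a(36) = 9, a(37) = 12, a(38) = 0, a(39) = 3, a(40) = 6, a(41) = 18, a(42) = 6, a(43) = 6, a(44) = 3, a(45) = 18, a(46) = 0, a(47) = 15, a(48) = 9, a(49) = 6, a(50) = 9.
Since (a(49), a(50)) = (a(1), a(2)) = (6, 9) (two consecutive terms determine the rest), the sequence is periodic with period 48.
So a(2783) = a(1 + ((2783-1) mod 48)) = a(47) = 15.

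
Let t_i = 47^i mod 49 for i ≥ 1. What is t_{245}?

31

We have t_1 = 47; t_2 = 4; t_3 = 41; t_4 = 16; t_5 = 17; t_6 = 15; t_7 = 19; t_8 = 11; t_9 = 27; t_{10} = 44; t_{11} = 10; t_{12} = 29; t_{13} = 40; t_{14} = 18; t_{15} = 13; t_{16} = 23; t_{17} = 3; t_{18} = 43; t_{19} = 12; t_{20} = 25; t_{21} = 48; t_{22} = 2; t_{23} = 45; t_{24} = 8; t_{25} = 33; t_{26} = 32; t_{27} = 34; t_{28} = 30; t_{29} = 38; t_{30} = 22; t_{31} = 5; t_{32} = 39; t_{33} = 20; t_{34} = 9; t_{35} = 31; t_{36} = 36; t_{37} = 26; t_{38} = 46; t_{39} = 6; t_{40} = 37; t_{41} = 24; t_{42} = 1; t_{43} = 47.
The sequence repeats with period 42.
So t_{245} = t_{1 + ((245-1) mod 42)} = t_{35} = 31.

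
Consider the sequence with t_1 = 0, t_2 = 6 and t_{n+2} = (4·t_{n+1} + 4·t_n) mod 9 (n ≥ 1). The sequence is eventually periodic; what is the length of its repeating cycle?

t_1 = 0,  t_2 = 6,  t_3 = 6,  t_4 = 3,  t_5 = 0,  t_6 = 3,  t_7 = 3,  t_8 = 6,  t_9 = 0,  t_{10} = 6.
Since (t_9, t_{10}) = (t_1, t_2) = (0, 6) (two consecutive terms determine the rest), the sequence is periodic with period 8.

8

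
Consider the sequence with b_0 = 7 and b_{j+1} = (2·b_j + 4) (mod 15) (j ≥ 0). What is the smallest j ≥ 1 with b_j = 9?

b_0 = 7,  b_1 = 3,  b_2 = 10,  b_3 = 9,  b_4 = 7.
Since b_4 = b_0 = 7, the sequence is periodic with period 4.
The value 9 first appears (with j ≥ 1) at b_3.

3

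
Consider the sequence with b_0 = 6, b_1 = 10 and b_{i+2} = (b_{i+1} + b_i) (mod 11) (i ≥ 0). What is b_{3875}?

Computing terms: b_0 = 6,  b_1 = 10,  b_2 = 5,  b_3 = 4,  b_4 = 9,  b_5 = 2,  b_6 = 0,  b_7 = 2,  b_8 = 2,  b_9 = 4,  b_{10} = 6,  b_{11} = 10.
The sequence repeats with period 10.
(3875 - 0) mod 10 = 5, so b_{3875} = b_5 = 2.

2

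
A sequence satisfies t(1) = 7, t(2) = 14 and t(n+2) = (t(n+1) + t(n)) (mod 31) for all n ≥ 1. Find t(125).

25

We have t(1) = 7; t(2) = 14; t(3) = 21; t(4) = 4; t(5) = 25; t(6) = 29; t(7) = 23; t(8) = 21; t(9) = 13; t(10) = 3; t(11) = 16; t(12) = 19; t(13) = 4; t(14) = 23; t(15) = 27; t(16) = 19; t(17) = 15; t(18) = 3; t(19) = 18; t(20) = 21; t(21) = 8; t(22) = 29; t(23) = 6; t(24) = 4; t(25) = 10; t(26) = 14; t(27) = 24; t(28) = 7; t(29) = 0; t(30) = 7; t(31) = 7; t(32) = 14.
Since (t(31), t(32)) = (t(1), t(2)) = (7, 14) (two consecutive terms determine the rest), the sequence is periodic with period 30.
(125 - 1) mod 30 = 4, so t(125) = t(5) = 25.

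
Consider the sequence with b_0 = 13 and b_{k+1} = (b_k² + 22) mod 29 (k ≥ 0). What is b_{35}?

13

Listing terms: b_0 = 13,  b_1 = 17,  b_2 = 21,  b_3 = 28,  b_4 = 23,  b_5 = 0,  b_6 = 22,  b_7 = 13.
Since b_7 = b_0 = 13, the sequence is periodic with period 7.
So b_{35} = b_{0 + ((35-0) mod 7)} = b_0 = 13.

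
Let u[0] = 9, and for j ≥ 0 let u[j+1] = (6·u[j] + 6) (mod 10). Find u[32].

6

Listing terms: u[0] = 9,  u[1] = 0,  u[2] = 6,  u[3] = 2,  u[4] = 8,  u[5] = 4,  u[6] = 0.
Since u[6] = u[1] = 0, the sequence is eventually periodic: after a pre-period of length 1 it cycles with period 5.
For j ≥ 1, u[j] depends only on (j - 1) mod 5. (32 - 1) mod 5 = 1, so u[32] = u[2] = 6.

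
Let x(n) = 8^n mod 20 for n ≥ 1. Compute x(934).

Computing terms: x(1) = 8; x(2) = 4; x(3) = 12; x(4) = 16; x(5) = 8.
Since x(5) = x(1) = 8, the sequence is periodic with period 4.
So x(934) = x(1 + ((934-1) mod 4)) = x(2) = 4.

4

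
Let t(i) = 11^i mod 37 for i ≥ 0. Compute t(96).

We have t(0) = 1; t(1) = 11; t(2) = 10; t(3) = 36; t(4) = 26; t(5) = 27; t(6) = 1.
Since t(6) = t(0) = 1, the sequence is periodic with period 6.
(96 - 0) mod 6 = 0, so t(96) = t(0) = 1.

1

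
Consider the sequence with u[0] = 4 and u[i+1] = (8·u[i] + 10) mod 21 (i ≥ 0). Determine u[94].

u[0] = 4, u[1] = 0, u[2] = 10, u[3] = 6, u[4] = 16, u[5] = 12, u[6] = 1, u[7] = 18, u[8] = 7, u[9] = 3, u[10] = 13, u[11] = 9, u[12] = 19, u[13] = 15, u[14] = 4.
Since u[14] = u[0] = 4, the sequence is periodic with period 14.
So u[94] = u[0 + ((94-0) mod 14)] = u[10] = 13.

13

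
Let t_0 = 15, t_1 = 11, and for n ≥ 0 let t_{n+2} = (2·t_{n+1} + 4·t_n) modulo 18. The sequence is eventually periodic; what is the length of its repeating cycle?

t_0 = 15, t_1 = 11, t_2 = 10, t_3 = 10, t_4 = 6, t_5 = 16, t_6 = 2, t_7 = 14, t_8 = 0, t_9 = 2, t_{10} = 4, t_{11} = 16, t_{12} = 12, t_{13} = 16, t_{14} = 8, t_{15} = 8, t_{16} = 12, t_{17} = 2, t_{18} = 16, t_{19} = 4, t_{20} = 0, t_{21} = 16, t_{22} = 14, t_{23} = 2, t_{24} = 6, t_{25} = 2, t_{26} = 10, t_{27} = 10.
Since (t_{26}, t_{27}) = (t_2, t_3) = (10, 10) (two consecutive terms determine the rest), the sequence is eventually periodic: after a pre-period of length 2 it cycles with period 24.

24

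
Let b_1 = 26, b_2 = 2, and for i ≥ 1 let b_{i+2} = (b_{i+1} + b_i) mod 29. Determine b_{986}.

1

b_1 = 26, b_2 = 2, b_3 = 28, b_4 = 1, b_5 = 0, b_6 = 1, b_7 = 1, b_8 = 2, b_9 = 3, b_{10} = 5, b_{11} = 8, b_{12} = 13, b_{13} = 21, b_{14} = 5, b_{15} = 26, b_{16} = 2.
Since (b_{15}, b_{16}) = (b_1, b_2) = (26, 2) (two consecutive terms determine the rest), the sequence is periodic with period 14.
(986 - 1) mod 14 = 5, so b_{986} = b_6 = 1.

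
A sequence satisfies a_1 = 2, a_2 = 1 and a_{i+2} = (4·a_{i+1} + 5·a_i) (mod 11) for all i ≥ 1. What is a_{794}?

6

Computing terms: a_1 = 2, a_2 = 1, a_3 = 3, a_4 = 6, a_5 = 6, a_6 = 10, a_7 = 4, a_8 = 0, a_9 = 9, a_{10} = 3, a_{11} = 2, a_{12} = 1.
Since (a_{11}, a_{12}) = (a_1, a_2) = (2, 1) (two consecutive terms determine the rest), the sequence is periodic with period 10.
(794 - 1) mod 10 = 3, so a_{794} = a_4 = 6.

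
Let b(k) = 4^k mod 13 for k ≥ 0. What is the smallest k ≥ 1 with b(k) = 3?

2

Listing terms: b(0) = 1; b(1) = 4; b(2) = 3; b(3) = 12; b(4) = 9; b(5) = 10; b(6) = 1.
The sequence repeats with period 6.
The value 3 first appears (with k ≥ 1) at b(2).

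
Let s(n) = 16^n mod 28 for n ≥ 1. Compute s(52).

16

s(1) = 16,  s(2) = 4,  s(3) = 8,  s(4) = 16.
The sequence repeats with period 3.
(52 - 1) mod 3 = 0, so s(52) = s(1) = 16.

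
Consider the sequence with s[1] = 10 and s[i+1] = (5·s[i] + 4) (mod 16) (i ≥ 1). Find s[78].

s[1] = 10, s[2] = 6, s[3] = 2, s[4] = 14, s[5] = 10.
Since s[5] = s[1] = 10, the sequence is periodic with period 4.
(78 - 1) mod 4 = 1, so s[78] = s[2] = 6.

6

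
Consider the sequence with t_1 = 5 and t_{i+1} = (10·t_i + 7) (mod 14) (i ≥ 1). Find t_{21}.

We have t_1 = 5,  t_2 = 1,  t_3 = 3,  t_4 = 9,  t_5 = 13,  t_6 = 11,  t_7 = 5.
The sequence repeats with period 6.
So t_{21} = t_{1 + ((21-1) mod 6)} = t_3 = 3.

3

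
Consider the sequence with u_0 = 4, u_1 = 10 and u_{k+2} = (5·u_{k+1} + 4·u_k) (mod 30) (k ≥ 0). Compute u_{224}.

Computing terms: u_0 = 4, u_1 = 10, u_2 = 6, u_3 = 10, u_4 = 14, u_5 = 20, u_6 = 6, u_7 = 20, u_8 = 4, u_9 = 10.
The sequence repeats with period 8.
So u_{224} = u_{0 + ((224-0) mod 8)} = u_0 = 4.

4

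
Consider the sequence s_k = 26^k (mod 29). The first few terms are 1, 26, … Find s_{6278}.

4

s_0 = 1, s_1 = 26, s_2 = 9, s_3 = 2, s_4 = 23, s_5 = 18, s_6 = 4, s_7 = 17, s_8 = 7, s_9 = 8, s_{10} = 5, s_{11} = 14, s_{12} = 16, s_{13} = 10, s_{14} = 28, s_{15} = 3, s_{16} = 20, s_{17} = 27, s_{18} = 6, s_{19} = 11, s_{20} = 25, s_{21} = 12, s_{22} = 22, s_{23} = 21, s_{24} = 24, s_{25} = 15, s_{26} = 13, s_{27} = 19, s_{28} = 1.
Since s_{28} = s_0 = 1, the sequence is periodic with period 28.
(6278 - 0) mod 28 = 6, so s_{6278} = s_6 = 4.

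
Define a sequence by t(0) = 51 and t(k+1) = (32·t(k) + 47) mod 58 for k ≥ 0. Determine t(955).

45

Computing terms: t(0) = 51,  t(1) = 55,  t(2) = 9,  t(3) = 45,  t(4) = 37,  t(5) = 13,  t(6) = 57,  t(7) = 15,  t(8) = 5,  t(9) = 33,  t(10) = 1,  t(11) = 21,  t(12) = 23,  t(13) = 29,  t(14) = 47,  t(15) = 43,  t(16) = 31,  t(17) = 53,  t(18) = 3,  t(19) = 27,  t(20) = 41,  t(21) = 25,  t(22) = 35,  t(23) = 7,  t(24) = 39,  t(25) = 19,  t(26) = 17,  t(27) = 11,  t(28) = 51.
The sequence repeats with period 28.
(955 - 0) mod 28 = 3, so t(955) = t(3) = 45.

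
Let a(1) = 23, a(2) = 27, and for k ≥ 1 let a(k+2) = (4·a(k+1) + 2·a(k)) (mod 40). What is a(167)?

24

Computing terms: a(1) = 23; a(2) = 27; a(3) = 34; a(4) = 30; a(5) = 28; a(6) = 12; a(7) = 24; a(8) = 0; a(9) = 8; a(10) = 32; a(11) = 24; a(12) = 0.
Since (a(11), a(12)) = (a(7), a(8)) = (24, 0) (two consecutive terms determine the rest), the sequence is eventually periodic: after a pre-period of length 6 it cycles with period 4.
For k ≥ 7, a(k) depends only on (k - 7) mod 4. (167 - 7) mod 4 = 0, so a(167) = a(7) = 24.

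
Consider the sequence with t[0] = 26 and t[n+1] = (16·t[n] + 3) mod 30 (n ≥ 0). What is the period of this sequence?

t[0] = 26, t[1] = 29, t[2] = 17, t[3] = 5, t[4] = 23, t[5] = 11, t[6] = 29.
Since t[6] = t[1] = 29, the sequence is eventually periodic: after a pre-period of length 1 it cycles with period 5.

5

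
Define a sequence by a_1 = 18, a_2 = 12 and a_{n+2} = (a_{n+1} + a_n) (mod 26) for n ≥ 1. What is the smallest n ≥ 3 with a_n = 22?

17

a_1 = 18, a_2 = 12, a_3 = 4, a_4 = 16, a_5 = 20, a_6 = 10, a_7 = 4, a_8 = 14, a_9 = 18, a_{10} = 6, a_{11} = 24, a_{12} = 4, a_{13} = 2, a_{14} = 6, a_{15} = 8, a_{16} = 14, a_{17} = 22, a_{18} = 10, a_{19} = 6, a_{20} = 16, a_{21} = 22, a_{22} = 12, a_{23} = 8, a_{24} = 20, a_{25} = 2, a_{26} = 22, a_{27} = 24, a_{28} = 20, a_{29} = 18, a_{30} = 12.
The sequence repeats with period 28.
The value 22 first appears (with n ≥ 3) at a_{17}.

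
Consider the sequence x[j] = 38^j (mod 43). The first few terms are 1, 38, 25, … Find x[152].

14

We have x[0] = 1, x[1] = 38, x[2] = 25, x[3] = 4, x[4] = 23, x[5] = 14, x[6] = 16, x[7] = 6, x[8] = 13, x[9] = 21, x[10] = 24, x[11] = 9, x[12] = 41, x[13] = 10, x[14] = 36, x[15] = 35, x[16] = 40, x[17] = 15, x[18] = 11, x[19] = 31, x[20] = 17, x[21] = 1.
The sequence repeats with period 21.
So x[152] = x[0 + ((152-0) mod 21)] = x[5] = 14.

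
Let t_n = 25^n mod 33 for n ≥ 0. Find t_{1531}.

25

t_0 = 1, t_1 = 25, t_2 = 31, t_3 = 16, t_4 = 4, t_5 = 1.
The sequence repeats with period 5.
So t_{1531} = t_{0 + ((1531-0) mod 5)} = t_1 = 25.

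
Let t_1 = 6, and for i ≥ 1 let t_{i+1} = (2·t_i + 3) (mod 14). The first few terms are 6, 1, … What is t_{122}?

1

Listing terms: t_1 = 6, t_2 = 1, t_3 = 5, t_4 = 13, t_5 = 1.
Since t_5 = t_2 = 1, the sequence is eventually periodic: after a pre-period of length 1 it cycles with period 3.
For i ≥ 2, t_i depends only on (i - 2) mod 3. (122 - 2) mod 3 = 0, so t_{122} = t_2 = 1.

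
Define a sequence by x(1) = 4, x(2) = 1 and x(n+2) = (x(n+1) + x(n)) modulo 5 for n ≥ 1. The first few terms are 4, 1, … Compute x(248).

x(1) = 4; x(2) = 1; x(3) = 0; x(4) = 1; x(5) = 1; x(6) = 2; x(7) = 3; x(8) = 0; x(9) = 3; x(10) = 3; x(11) = 1; x(12) = 4; x(13) = 0; x(14) = 4; x(15) = 4; x(16) = 3; x(17) = 2; x(18) = 0; x(19) = 2; x(20) = 2; x(21) = 4; x(22) = 1.
Since (x(21), x(22)) = (x(1), x(2)) = (4, 1) (two consecutive terms determine the rest), the sequence is periodic with period 20.
So x(248) = x(1 + ((248-1) mod 20)) = x(8) = 0.

0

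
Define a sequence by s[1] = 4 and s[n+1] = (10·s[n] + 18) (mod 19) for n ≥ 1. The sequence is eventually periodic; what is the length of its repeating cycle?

We have s[1] = 4,  s[2] = 1,  s[3] = 9,  s[4] = 13,  s[5] = 15,  s[6] = 16,  s[7] = 7,  s[8] = 12,  s[9] = 5,  s[10] = 11,  s[11] = 14,  s[12] = 6,  s[13] = 2,  s[14] = 0,  s[15] = 18,  s[16] = 8,  s[17] = 3,  s[18] = 10,  s[19] = 4.
Since s[19] = s[1] = 4, the sequence is periodic with period 18.

18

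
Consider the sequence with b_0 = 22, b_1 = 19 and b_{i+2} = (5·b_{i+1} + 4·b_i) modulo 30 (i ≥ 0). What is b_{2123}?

1

Listing terms: b_0 = 22; b_1 = 19; b_2 = 3; b_3 = 1; b_4 = 17; b_5 = 29; b_6 = 3; b_7 = 11; b_8 = 7; b_9 = 19; b_{10} = 3.
Since (b_9, b_{10}) = (b_1, b_2) = (19, 3) (two consecutive terms determine the rest), the sequence is eventually periodic: after a pre-period of length 1 it cycles with period 8.
For i ≥ 1, b_i depends only on (i - 1) mod 8. (2123 - 1) mod 8 = 2, so b_{2123} = b_3 = 1.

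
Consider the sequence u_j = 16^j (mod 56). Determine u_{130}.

16

We have u_1 = 16, u_2 = 32, u_3 = 8, u_4 = 16.
The sequence repeats with period 3.
So u_{130} = u_{1 + ((130-1) mod 3)} = u_1 = 16.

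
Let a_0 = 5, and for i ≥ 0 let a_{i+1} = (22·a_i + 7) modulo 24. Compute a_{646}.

21

Computing terms: a_0 = 5, a_1 = 21, a_2 = 13, a_3 = 5.
The sequence repeats with period 3.
(646 - 0) mod 3 = 1, so a_{646} = a_1 = 21.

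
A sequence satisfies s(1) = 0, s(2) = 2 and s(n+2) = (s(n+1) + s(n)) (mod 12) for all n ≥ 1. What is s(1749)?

6

s(1) = 0; s(2) = 2; s(3) = 2; s(4) = 4; s(5) = 6; s(6) = 10; s(7) = 4; s(8) = 2; s(9) = 6; s(10) = 8; s(11) = 2; s(12) = 10; s(13) = 0; s(14) = 10; s(15) = 10; s(16) = 8; s(17) = 6; s(18) = 2; s(19) = 8; s(20) = 10; s(21) = 6; s(22) = 4; s(23) = 10; s(24) = 2; s(25) = 0; s(26) = 2.
Since (s(25), s(26)) = (s(1), s(2)) = (0, 2) (two consecutive terms determine the rest), the sequence is periodic with period 24.
(1749 - 1) mod 24 = 20, so s(1749) = s(21) = 6.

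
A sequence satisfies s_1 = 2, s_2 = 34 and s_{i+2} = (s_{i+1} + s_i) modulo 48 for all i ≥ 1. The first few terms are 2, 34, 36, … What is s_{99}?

36

Computing terms: s_1 = 2,  s_2 = 34,  s_3 = 36,  s_4 = 22,  s_5 = 10,  s_6 = 32,  s_7 = 42,  s_8 = 26,  s_9 = 20,  s_{10} = 46,  s_{11} = 18,  s_{12} = 16,  s_{13} = 34,  s_{14} = 2,  s_{15} = 36,  s_{16} = 38,  s_{17} = 26,  s_{18} = 16,  s_{19} = 42,  s_{20} = 10,  s_{21} = 4,  s_{22} = 14,  s_{23} = 18,  s_{24} = 32,  s_{25} = 2,  s_{26} = 34.
The sequence repeats with period 24.
(99 - 1) mod 24 = 2, so s_{99} = s_3 = 36.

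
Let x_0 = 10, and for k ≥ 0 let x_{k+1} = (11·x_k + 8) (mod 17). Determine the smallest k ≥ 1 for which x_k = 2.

8

Computing terms: x_0 = 10; x_1 = 16; x_2 = 14; x_3 = 9; x_4 = 5; x_5 = 12; x_6 = 4; x_7 = 1; x_8 = 2; x_9 = 13; x_{10} = 15; x_{11} = 3; x_{12} = 7; x_{13} = 0; x_{14} = 8; x_{15} = 11; x_{16} = 10.
The sequence repeats with period 16.
The value 2 first appears (with k ≥ 1) at x_8.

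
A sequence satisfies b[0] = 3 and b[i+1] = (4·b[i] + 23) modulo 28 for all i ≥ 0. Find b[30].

3

Listing terms: b[0] = 3, b[1] = 7, b[2] = 23, b[3] = 3.
Since b[3] = b[0] = 3, the sequence is periodic with period 3.
(30 - 0) mod 3 = 0, so b[30] = b[0] = 3.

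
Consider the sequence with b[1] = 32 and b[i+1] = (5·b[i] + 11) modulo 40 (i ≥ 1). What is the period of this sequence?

8

b[1] = 32,  b[2] = 11,  b[3] = 26,  b[4] = 21,  b[5] = 36,  b[6] = 31,  b[7] = 6,  b[8] = 1,  b[9] = 16,  b[10] = 11.
Since b[10] = b[2] = 11, the sequence is eventually periodic: after a pre-period of length 1 it cycles with period 8.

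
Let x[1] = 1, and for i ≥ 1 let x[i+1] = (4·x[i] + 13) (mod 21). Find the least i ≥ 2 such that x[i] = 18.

Listing terms: x[1] = 1,  x[2] = 17,  x[3] = 18,  x[4] = 1.
Since x[4] = x[1] = 1, the sequence is periodic with period 3.
The value 18 first appears (with i ≥ 2) at x[3].

3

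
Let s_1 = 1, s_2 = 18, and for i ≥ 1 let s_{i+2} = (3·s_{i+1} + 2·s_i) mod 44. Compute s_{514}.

We have s_1 = 1,  s_2 = 18,  s_3 = 12,  s_4 = 28,  s_5 = 20,  s_6 = 28,  s_7 = 36,  s_8 = 32,  s_9 = 36,  s_{10} = 40,  s_{11} = 16,  s_{12} = 40,  s_{13} = 20,  s_{14} = 8,  s_{15} = 20,  s_{16} = 32,  s_{17} = 4,  s_{18} = 32,  s_{19} = 16,  s_{20} = 24,  s_{21} = 16,  s_{22} = 8,  s_{23} = 12,  s_{24} = 8,  s_{25} = 4,  s_{26} = 28,  s_{27} = 4,  s_{28} = 24,  s_{29} = 36,  s_{30} = 24,  s_{31} = 12,  s_{32} = 40,  s_{33} = 12,  s_{34} = 28.
Since (s_{33}, s_{34}) = (s_3, s_4) = (12, 28) (two consecutive terms determine the rest), the sequence is eventually periodic: after a pre-period of length 2 it cycles with period 30.
For i ≥ 3, s_i depends only on (i - 3) mod 30. (514 - 3) mod 30 = 1, so s_{514} = s_4 = 28.

28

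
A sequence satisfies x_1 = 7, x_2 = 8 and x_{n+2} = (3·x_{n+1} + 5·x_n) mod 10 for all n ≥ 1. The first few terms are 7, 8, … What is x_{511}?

9

We have x_1 = 7; x_2 = 8; x_3 = 9; x_4 = 7; x_5 = 6; x_6 = 3; x_7 = 9; x_8 = 2; x_9 = 1; x_{10} = 3; x_{11} = 4; x_{12} = 7; x_{13} = 1; x_{14} = 8; x_{15} = 9.
Since (x_{14}, x_{15}) = (x_2, x_3) = (8, 9) (two consecutive terms determine the rest), the sequence is eventually periodic: after a pre-period of length 1 it cycles with period 12.
For n ≥ 2, x_n depends only on (n - 2) mod 12. (511 - 2) mod 12 = 5, so x_{511} = x_7 = 9.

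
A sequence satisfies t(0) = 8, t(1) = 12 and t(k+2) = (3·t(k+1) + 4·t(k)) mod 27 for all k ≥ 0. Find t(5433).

18

We have t(0) = 8,  t(1) = 12,  t(2) = 14,  t(3) = 9,  t(4) = 2,  t(5) = 15,  t(6) = 26,  t(7) = 3,  t(8) = 5,  t(9) = 0,  t(10) = 20,  t(11) = 6,  t(12) = 17,  t(13) = 21,  t(14) = 23,  t(15) = 18,  t(16) = 11,  t(17) = 24,  t(18) = 8,  t(19) = 12.
Since (t(18), t(19)) = (t(0), t(1)) = (8, 12) (two consecutive terms determine the rest), the sequence is periodic with period 18.
(5433 - 0) mod 18 = 15, so t(5433) = t(15) = 18.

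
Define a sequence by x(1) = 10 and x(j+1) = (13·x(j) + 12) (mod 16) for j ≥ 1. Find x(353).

10

x(1) = 10; x(2) = 14; x(3) = 2; x(4) = 6; x(5) = 10.
The sequence repeats with period 4.
So x(353) = x(1 + ((353-1) mod 4)) = x(1) = 10.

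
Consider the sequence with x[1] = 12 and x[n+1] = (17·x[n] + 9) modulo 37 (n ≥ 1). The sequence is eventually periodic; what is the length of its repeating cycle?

We have x[1] = 12; x[2] = 28; x[3] = 4; x[4] = 3; x[5] = 23; x[6] = 30; x[7] = 1; x[8] = 26; x[9] = 7; x[10] = 17; x[11] = 2; x[12] = 6; x[13] = 0; x[14] = 9; x[15] = 14; x[16] = 25; x[17] = 27; x[18] = 24; x[19] = 10; x[20] = 31; x[21] = 18; x[22] = 19; x[23] = 36; x[24] = 29; x[25] = 21; x[26] = 33; x[27] = 15; x[28] = 5; x[29] = 20; x[30] = 16; x[31] = 22; x[32] = 13; x[33] = 8; x[34] = 34; x[35] = 32; x[36] = 35; x[37] = 12.
The sequence repeats with period 36.

36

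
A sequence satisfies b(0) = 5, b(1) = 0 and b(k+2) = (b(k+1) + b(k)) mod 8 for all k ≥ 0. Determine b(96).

5

Listing terms: b(0) = 5,  b(1) = 0,  b(2) = 5,  b(3) = 5,  b(4) = 2,  b(5) = 7,  b(6) = 1,  b(7) = 0,  b(8) = 1,  b(9) = 1,  b(10) = 2,  b(11) = 3,  b(12) = 5,  b(13) = 0.
The sequence repeats with period 12.
(96 - 0) mod 12 = 0, so b(96) = b(0) = 5.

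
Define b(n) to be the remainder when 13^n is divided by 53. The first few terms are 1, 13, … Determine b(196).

13

b(0) = 1; b(1) = 13; b(2) = 10; b(3) = 24; b(4) = 47; b(5) = 28; b(6) = 46; b(7) = 15; b(8) = 36; b(9) = 44; b(10) = 42; b(11) = 16; b(12) = 49; b(13) = 1.
The sequence repeats with period 13.
(196 - 0) mod 13 = 1, so b(196) = b(1) = 13.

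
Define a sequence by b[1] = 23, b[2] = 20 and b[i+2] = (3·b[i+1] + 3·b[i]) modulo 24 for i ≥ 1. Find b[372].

21

We have b[1] = 23, b[2] = 20, b[3] = 9, b[4] = 15, b[5] = 0, b[6] = 21, b[7] = 15, b[8] = 12, b[9] = 9, b[10] = 15.
Since (b[9], b[10]) = (b[3], b[4]) = (9, 15) (two consecutive terms determine the rest), the sequence is eventually periodic: after a pre-period of length 2 it cycles with period 6.
For i ≥ 3, b[i] depends only on (i - 3) mod 6. (372 - 3) mod 6 = 3, so b[372] = b[6] = 21.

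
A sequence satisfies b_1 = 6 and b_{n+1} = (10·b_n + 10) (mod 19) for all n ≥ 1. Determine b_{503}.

Computing terms: b_1 = 6, b_2 = 13, b_3 = 7, b_4 = 4, b_5 = 12, b_6 = 16, b_7 = 18, b_8 = 0, b_9 = 10, b_{10} = 15, b_{11} = 8, b_{12} = 14, b_{13} = 17, b_{14} = 9, b_{15} = 5, b_{16} = 3, b_{17} = 2, b_{18} = 11, b_{19} = 6.
Since b_{19} = b_1 = 6, the sequence is periodic with period 18.
(503 - 1) mod 18 = 16, so b_{503} = b_{17} = 2.

2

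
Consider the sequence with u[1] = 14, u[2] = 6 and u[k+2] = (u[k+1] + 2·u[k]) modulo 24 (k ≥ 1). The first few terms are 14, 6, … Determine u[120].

14

Listing terms: u[1] = 14,  u[2] = 6,  u[3] = 10,  u[4] = 22,  u[5] = 18,  u[6] = 14,  u[7] = 2,  u[8] = 6,  u[9] = 10.
Since (u[8], u[9]) = (u[2], u[3]) = (6, 10) (two consecutive terms determine the rest), the sequence is eventually periodic: after a pre-period of length 1 it cycles with period 6.
For k ≥ 2, u[k] depends only on (k - 2) mod 6. (120 - 2) mod 6 = 4, so u[120] = u[6] = 14.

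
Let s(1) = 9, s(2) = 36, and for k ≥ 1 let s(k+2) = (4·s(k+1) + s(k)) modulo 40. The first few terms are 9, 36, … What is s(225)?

Listing terms: s(1) = 9,  s(2) = 36,  s(3) = 33,  s(4) = 8,  s(5) = 25,  s(6) = 28,  s(7) = 17,  s(8) = 16,  s(9) = 1,  s(10) = 20,  s(11) = 1,  s(12) = 24,  s(13) = 17,  s(14) = 12,  s(15) = 25,  s(16) = 32,  s(17) = 33,  s(18) = 4,  s(19) = 9,  s(20) = 0,  s(21) = 9,  s(22) = 36.
The sequence repeats with period 20.
So s(225) = s(1 + ((225-1) mod 20)) = s(5) = 25.

25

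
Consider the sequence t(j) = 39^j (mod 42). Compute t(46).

39

We have t(1) = 39,  t(2) = 9,  t(3) = 15,  t(4) = 39.
Since t(4) = t(1) = 39, the sequence is periodic with period 3.
So t(46) = t(1 + ((46-1) mod 3)) = t(1) = 39.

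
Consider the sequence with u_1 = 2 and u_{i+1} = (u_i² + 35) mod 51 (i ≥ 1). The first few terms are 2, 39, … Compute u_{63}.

26

Computing terms: u_1 = 2; u_2 = 39; u_3 = 26; u_4 = 48; u_5 = 44; u_6 = 33; u_7 = 2.
Since u_7 = u_1 = 2, the sequence is periodic with period 6.
So u_{63} = u_{1 + ((63-1) mod 6)} = u_3 = 26.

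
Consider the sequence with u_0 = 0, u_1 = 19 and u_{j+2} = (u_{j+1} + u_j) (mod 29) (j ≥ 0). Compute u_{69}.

Listing terms: u_0 = 0; u_1 = 19; u_2 = 19; u_3 = 9; u_4 = 28; u_5 = 8; u_6 = 7; u_7 = 15; u_8 = 22; u_9 = 8; u_{10} = 1; u_{11} = 9; u_{12} = 10; u_{13} = 19; u_{14} = 0; u_{15} = 19.
Since (u_{14}, u_{15}) = (u_0, u_1) = (0, 19) (two consecutive terms determine the rest), the sequence is periodic with period 14.
(69 - 0) mod 14 = 13, so u_{69} = u_{13} = 19.

19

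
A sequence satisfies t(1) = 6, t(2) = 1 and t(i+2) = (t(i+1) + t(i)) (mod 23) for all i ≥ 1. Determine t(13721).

t(1) = 6; t(2) = 1; t(3) = 7; t(4) = 8; t(5) = 15; t(6) = 0; t(7) = 15; t(8) = 15; t(9) = 7; t(10) = 22; t(11) = 6; t(12) = 5; t(13) = 11; t(14) = 16; t(15) = 4; t(16) = 20; t(17) = 1; t(18) = 21; t(19) = 22; t(20) = 20; t(21) = 19; t(22) = 16; t(23) = 12; t(24) = 5; t(25) = 17; t(26) = 22; t(27) = 16; t(28) = 15; t(29) = 8; t(30) = 0; t(31) = 8; t(32) = 8; t(33) = 16; t(34) = 1; t(35) = 17; t(36) = 18; t(37) = 12; t(38) = 7; t(39) = 19; t(40) = 3; t(41) = 22; t(42) = 2; t(43) = 1; t(44) = 3; t(45) = 4; t(46) = 7; t(47) = 11; t(48) = 18; t(49) = 6; t(50) = 1.
Since (t(49), t(50)) = (t(1), t(2)) = (6, 1) (two consecutive terms determine the rest), the sequence is periodic with period 48.
(13721 - 1) mod 48 = 40, so t(13721) = t(41) = 22.

22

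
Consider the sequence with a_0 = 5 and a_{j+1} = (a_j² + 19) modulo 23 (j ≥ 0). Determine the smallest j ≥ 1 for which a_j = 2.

Computing terms: a_0 = 5,  a_1 = 21,  a_2 = 0,  a_3 = 19,  a_4 = 12,  a_5 = 2,  a_6 = 0.
Since a_6 = a_2 = 0, the sequence is eventually periodic: after a pre-period of length 2 it cycles with period 4.
The value 2 first appears (with j ≥ 1) at a_5.

5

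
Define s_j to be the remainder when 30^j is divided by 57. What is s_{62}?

We have s_1 = 30; s_2 = 45; s_3 = 39; s_4 = 30.
Since s_4 = s_1 = 30, the sequence is periodic with period 3.
(62 - 1) mod 3 = 1, so s_{62} = s_2 = 45.

45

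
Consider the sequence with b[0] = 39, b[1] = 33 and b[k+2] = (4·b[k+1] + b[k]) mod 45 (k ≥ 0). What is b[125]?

3

We have b[0] = 39, b[1] = 33, b[2] = 36, b[3] = 42, b[4] = 24, b[5] = 3, b[6] = 36, b[7] = 12, b[8] = 39, b[9] = 33.
Since (b[8], b[9]) = (b[0], b[1]) = (39, 33) (two consecutive terms determine the rest), the sequence is periodic with period 8.
(125 - 0) mod 8 = 5, so b[125] = b[5] = 3.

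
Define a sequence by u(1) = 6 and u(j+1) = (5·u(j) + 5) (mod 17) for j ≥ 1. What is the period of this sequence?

Listing terms: u(1) = 6; u(2) = 1; u(3) = 10; u(4) = 4; u(5) = 8; u(6) = 11; u(7) = 9; u(8) = 16; u(9) = 0; u(10) = 5; u(11) = 13; u(12) = 2; u(13) = 15; u(14) = 12; u(15) = 14; u(16) = 7; u(17) = 6.
The sequence repeats with period 16.

16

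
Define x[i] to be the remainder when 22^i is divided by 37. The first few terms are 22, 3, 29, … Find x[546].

x[1] = 22,  x[2] = 3,  x[3] = 29,  x[4] = 9,  x[5] = 13,  x[6] = 27,  x[7] = 2,  x[8] = 7,  x[9] = 6,  x[10] = 21,  x[11] = 18,  x[12] = 26,  x[13] = 17,  x[14] = 4,  x[15] = 14,  x[16] = 12,  x[17] = 5,  x[18] = 36,  x[19] = 15,  x[20] = 34,  x[21] = 8,  x[22] = 28,  x[23] = 24,  x[24] = 10,  x[25] = 35,  x[26] = 30,  x[27] = 31,  x[28] = 16,  x[29] = 19,  x[30] = 11,  x[31] = 20,  x[32] = 33,  x[33] = 23,  x[34] = 25,  x[35] = 32,  x[36] = 1,  x[37] = 22.
Since x[37] = x[1] = 22, the sequence is periodic with period 36.
So x[546] = x[1 + ((546-1) mod 36)] = x[6] = 27.

27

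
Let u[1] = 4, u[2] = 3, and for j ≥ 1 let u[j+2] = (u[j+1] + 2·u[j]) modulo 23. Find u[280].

We have u[1] = 4,  u[2] = 3,  u[3] = 11,  u[4] = 17,  u[5] = 16,  u[6] = 4,  u[7] = 13,  u[8] = 21,  u[9] = 1,  u[10] = 20,  u[11] = 22,  u[12] = 16,  u[13] = 14,  u[14] = 0,  u[15] = 5,  u[16] = 5,  u[17] = 15,  u[18] = 2,  u[19] = 9,  u[20] = 13,  u[21] = 8,  u[22] = 11,  u[23] = 4,  u[24] = 3.
The sequence repeats with period 22.
So u[280] = u[1 + ((280-1) mod 22)] = u[16] = 5.

5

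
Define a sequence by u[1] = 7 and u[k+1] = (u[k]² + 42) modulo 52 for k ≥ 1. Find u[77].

Listing terms: u[1] = 7,  u[2] = 39,  u[3] = 3,  u[4] = 51,  u[5] = 43,  u[6] = 19,  u[7] = 39.
Since u[7] = u[2] = 39, the sequence is eventually periodic: after a pre-period of length 1 it cycles with period 5.
For k ≥ 2, u[k] depends only on (k - 2) mod 5. (77 - 2) mod 5 = 0, so u[77] = u[2] = 39.

39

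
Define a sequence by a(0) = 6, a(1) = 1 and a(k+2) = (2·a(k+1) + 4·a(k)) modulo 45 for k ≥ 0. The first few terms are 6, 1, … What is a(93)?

a(0) = 6, a(1) = 1, a(2) = 26, a(3) = 11, a(4) = 36, a(5) = 26, a(6) = 16, a(7) = 1, a(8) = 21, a(9) = 1, a(10) = 41, a(11) = 41, a(12) = 21, a(13) = 26, a(14) = 1, a(15) = 16, a(16) = 36, a(17) = 1, a(18) = 11, a(19) = 26, a(20) = 6, a(21) = 26, a(22) = 31, a(23) = 31, a(24) = 6, a(25) = 1.
Since (a(24), a(25)) = (a(0), a(1)) = (6, 1) (two consecutive terms determine the rest), the sequence is periodic with period 24.
So a(93) = a(0 + ((93-0) mod 24)) = a(21) = 26.

26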